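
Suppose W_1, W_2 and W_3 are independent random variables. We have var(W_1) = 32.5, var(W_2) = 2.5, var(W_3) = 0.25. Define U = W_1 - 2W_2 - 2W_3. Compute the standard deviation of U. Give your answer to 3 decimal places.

By independence, var(U) = (1)²var(W_1) + (-2)²var(W_2) + (-2)²var(W_3)
= (1)²·32.5 + (-2)²·2.5 + (-2)²·0.25 = 43.5
σ(U) = √43.5 ≈ 6.595

6.595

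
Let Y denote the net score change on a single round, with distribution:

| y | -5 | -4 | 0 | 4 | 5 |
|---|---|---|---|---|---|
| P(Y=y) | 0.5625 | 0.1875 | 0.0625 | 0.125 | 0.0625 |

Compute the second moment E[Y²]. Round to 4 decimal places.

20.6250

E[Y²] = (-5)²(0.5625) + (-4)²(0.1875) + (0)²(0.0625) + (4)²(0.125) + (5)²(0.0625) = 20.625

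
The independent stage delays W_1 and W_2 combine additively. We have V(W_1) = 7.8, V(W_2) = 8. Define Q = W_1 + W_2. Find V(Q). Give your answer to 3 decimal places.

15.800

By independence, V(Q) = (1)²V(W_1) + (1)²V(W_2)
= (1)²·7.8 + (1)²·8 = 15.8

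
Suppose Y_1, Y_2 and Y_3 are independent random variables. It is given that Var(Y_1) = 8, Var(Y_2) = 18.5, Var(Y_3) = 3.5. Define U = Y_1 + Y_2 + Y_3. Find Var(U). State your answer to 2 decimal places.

By independence, Var(U) = (1)²Var(Y_1) + (1)²Var(Y_2) + (1)²Var(Y_3)
= (1)²·8 + (1)²·18.5 + (1)²·3.5 = 30

30.00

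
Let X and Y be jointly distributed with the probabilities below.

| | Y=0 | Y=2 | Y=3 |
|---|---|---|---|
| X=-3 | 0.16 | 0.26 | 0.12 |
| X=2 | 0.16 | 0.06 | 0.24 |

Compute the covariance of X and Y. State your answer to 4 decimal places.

E[X] = -0.7,  E[Y] = 1.72
E[XY] = -0.96
Cov(X,Y) = E[XY] − E[X]E[Y] = -0.96 − (-0.7)(1.72) = 0.244

0.2440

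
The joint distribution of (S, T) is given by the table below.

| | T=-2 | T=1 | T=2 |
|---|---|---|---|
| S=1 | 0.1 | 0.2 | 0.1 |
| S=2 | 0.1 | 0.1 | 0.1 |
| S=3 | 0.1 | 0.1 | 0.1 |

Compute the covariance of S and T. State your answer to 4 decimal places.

E[S] = 1.9,  E[T] = 0.4
E[ST] = 0.7
cov(S,T) = E[ST] − E[S]E[T] = 0.7 − (1.9)(0.4) = -0.06

-0.0600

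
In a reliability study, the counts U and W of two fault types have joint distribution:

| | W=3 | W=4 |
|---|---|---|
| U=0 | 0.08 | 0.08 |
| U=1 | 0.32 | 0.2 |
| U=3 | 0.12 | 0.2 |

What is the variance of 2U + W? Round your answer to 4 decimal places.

5.4464

E[U] = 1.48,  E[W] = 3.48,  E[UW] = 5.24
Var(U) = 3.4 − (1.48)² = 1.2096;  Var(W) = 12.36 − (3.48)² = 0.2496
Cov(U,W) = 5.24 − (1.48)(3.48) = 0.0896
Var(2U + W) = (2)²·1.2096 + (1)²·0.2496 + 2·(2)·(1)·0.0896 = 5.4464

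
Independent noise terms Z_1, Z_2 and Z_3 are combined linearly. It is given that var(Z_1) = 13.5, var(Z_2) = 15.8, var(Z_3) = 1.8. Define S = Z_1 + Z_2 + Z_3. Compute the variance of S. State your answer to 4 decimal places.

31.1000

By independence, var(S) = (1)²var(Z_1) + (1)²var(Z_2) + (1)²var(Z_3)
= (1)²·13.5 + (1)²·15.8 + (1)²·1.8 = 31.1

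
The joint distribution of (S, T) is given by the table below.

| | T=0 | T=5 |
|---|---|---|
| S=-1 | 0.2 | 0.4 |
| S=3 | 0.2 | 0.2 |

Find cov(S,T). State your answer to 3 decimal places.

-0.800

E[S] = 0.6,  E[T] = 3
E[ST] = 1
cov(S,T) = E[ST] − E[S]E[T] = 1 − (0.6)(3) = -0.8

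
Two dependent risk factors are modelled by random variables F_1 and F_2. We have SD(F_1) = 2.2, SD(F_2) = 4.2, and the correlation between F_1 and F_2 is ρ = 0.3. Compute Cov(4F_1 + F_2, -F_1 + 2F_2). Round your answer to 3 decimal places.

Var(F_1) = (2.2)² = 4.84;  Var(F_2) = (4.2)² = 17.64
Cov(F_1,F_2) = ρ·SD(F_1)·SD(F_2) = 0.3·2.2·4.2 = 2.772
Cov(4F_1 + F_2, -F_1 + 2F_2) = (4)(-1)Var(F_1) + (1)(2)Var(F_2) + [(4)(2) + (1)(-1)]Cov(F_1,F_2)
= -4·4.84 + 2·17.64 + 7·2.772 = 35.324

35.324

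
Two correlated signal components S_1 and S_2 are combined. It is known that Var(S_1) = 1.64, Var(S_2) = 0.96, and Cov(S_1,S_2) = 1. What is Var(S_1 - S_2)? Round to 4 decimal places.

Var(S_1 - S_2) = (1)²·Var(S_1) + (-1)²·Var(S_2) + 2·(1)·(-1)·Cov(S_1,S_2)
= 1·1.64 + 1·0.96 + -2·1 = 0.6

0.6000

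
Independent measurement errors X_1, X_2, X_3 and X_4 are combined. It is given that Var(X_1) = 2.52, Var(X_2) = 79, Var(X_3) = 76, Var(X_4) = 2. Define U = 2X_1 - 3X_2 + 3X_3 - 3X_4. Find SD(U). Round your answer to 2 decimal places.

By independence, Var(U) = (2)²Var(X_1) + (-3)²Var(X_2) + (3)²Var(X_3) + (-3)²Var(X_4)
= (2)²·2.52 + (-3)²·79 + (3)²·76 + (-3)²·2 = 1423.08
SD(U) = √1423.08 ≈ 37.72

37.72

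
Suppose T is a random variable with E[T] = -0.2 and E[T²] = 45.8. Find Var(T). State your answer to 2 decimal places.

Var(T) = 45.8 − (-0.2)² = 45.76

45.76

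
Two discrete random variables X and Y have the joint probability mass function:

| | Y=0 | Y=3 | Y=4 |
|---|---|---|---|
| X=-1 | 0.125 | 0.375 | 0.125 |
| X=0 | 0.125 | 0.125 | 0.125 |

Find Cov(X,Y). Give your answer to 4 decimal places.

-0.0625

E[X] = -0.625,  E[Y] = 2.5
E[XY] = -1.625
Cov(X,Y) = E[XY] − E[X]E[Y] = -1.625 − (-0.625)(2.5) = -0.0625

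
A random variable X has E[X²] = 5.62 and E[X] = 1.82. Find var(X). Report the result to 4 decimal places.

var(X) = 5.62 − (1.82)² = 2.3076

2.3076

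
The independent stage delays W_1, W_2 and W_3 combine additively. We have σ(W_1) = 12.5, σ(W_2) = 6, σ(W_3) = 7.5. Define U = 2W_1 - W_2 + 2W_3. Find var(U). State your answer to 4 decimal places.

var(W_1) = 156.25, var(W_2) = 36, var(W_3) = 56.25
By independence, var(U) = (2)²var(W_1) + (-1)²var(W_2) + (2)²var(W_3)
= (2)²·156.25 + (-1)²·36 + (2)²·56.25 = 886

886.0000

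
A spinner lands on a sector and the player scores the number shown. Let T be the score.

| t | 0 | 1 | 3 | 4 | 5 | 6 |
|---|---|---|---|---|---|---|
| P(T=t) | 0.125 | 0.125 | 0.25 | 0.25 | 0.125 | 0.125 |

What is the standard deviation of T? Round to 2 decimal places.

E[T] = (0)(0.125) + (1)(0.125) + (3)(0.25) + (4)(0.25) + (5)(0.125) + (6)(0.125) = 3.25
E[T²] = (0)²(0.125) + (1)²(0.125) + (3)²(0.25) + (4)²(0.25) + (5)²(0.125) + (6)²(0.125) = 14
Var(T) = E[T²] − (E[T])² = 14 − (3.25)² = 3.4375
SD(T) = √3.4375 ≈ 1.85

1.85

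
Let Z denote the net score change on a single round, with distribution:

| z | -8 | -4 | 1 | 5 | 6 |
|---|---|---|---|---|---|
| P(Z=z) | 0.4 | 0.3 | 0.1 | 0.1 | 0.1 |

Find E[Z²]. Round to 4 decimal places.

E[Z²] = (-8)²(0.4) + (-4)²(0.3) + (1)²(0.1) + (5)²(0.1) + (6)²(0.1) = 36.6

36.6000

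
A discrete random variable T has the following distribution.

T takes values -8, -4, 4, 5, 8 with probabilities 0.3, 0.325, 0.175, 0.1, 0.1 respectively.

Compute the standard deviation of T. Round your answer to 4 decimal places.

E[T] = (-8)(0.3) + (-4)(0.325) + (4)(0.175) + (5)(0.1) + (8)(0.1) = -1.7
E[T²] = (-8)²(0.3) + (-4)²(0.325) + (4)²(0.175) + (5)²(0.1) + (8)²(0.1) = 36.1
Var(T) = E[T²] − (E[T])² = 36.1 − (-1.7)² = 33.21
SD(T) = √33.21 ≈ 5.7628

5.7628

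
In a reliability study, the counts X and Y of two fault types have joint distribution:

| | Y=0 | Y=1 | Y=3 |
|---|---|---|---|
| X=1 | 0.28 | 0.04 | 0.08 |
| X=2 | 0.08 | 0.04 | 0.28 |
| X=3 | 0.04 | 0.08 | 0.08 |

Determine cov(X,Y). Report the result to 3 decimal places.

0.336

E[X] = 1.8,  E[Y] = 1.48
E[XY] = 3
cov(X,Y) = E[XY] − E[X]E[Y] = 3 − (1.8)(1.48) = 0.336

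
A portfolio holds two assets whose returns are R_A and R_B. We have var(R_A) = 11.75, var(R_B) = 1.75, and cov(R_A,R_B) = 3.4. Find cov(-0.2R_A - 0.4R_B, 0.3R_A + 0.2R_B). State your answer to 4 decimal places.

cov(-0.2R_A - 0.4R_B, 0.3R_A + 0.2R_B) = (-0.2)(0.3)var(R_A) + (-0.4)(0.2)var(R_B) + [(-0.2)(0.2) + (-0.4)(0.3)]cov(R_A,R_B)
= -0.06·11.75 + -0.08·1.75 + -0.16·3.4 = -1.389

-1.3890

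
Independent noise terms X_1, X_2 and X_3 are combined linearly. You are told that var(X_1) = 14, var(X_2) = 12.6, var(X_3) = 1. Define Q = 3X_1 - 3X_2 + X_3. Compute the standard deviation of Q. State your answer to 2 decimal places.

By independence, var(Q) = (3)²var(X_1) + (-3)²var(X_2) + (1)²var(X_3)
= (3)²·14 + (-3)²·12.6 + (1)²·1 = 240.4
σ(Q) = √240.4 ≈ 15.50

15.50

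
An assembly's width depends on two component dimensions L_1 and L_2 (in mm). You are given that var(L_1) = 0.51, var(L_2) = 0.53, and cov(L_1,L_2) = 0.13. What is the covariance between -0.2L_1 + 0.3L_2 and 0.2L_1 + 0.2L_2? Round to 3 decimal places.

cov(-0.2L_1 + 0.3L_2, 0.2L_1 + 0.2L_2) = (-0.2)(0.2)var(L_1) + (0.3)(0.2)var(L_2) + [(-0.2)(0.2) + (0.3)(0.2)]cov(L_1,L_2)
= -0.04·0.51 + 0.06·0.53 + 0.02·0.13 = 0.014

0.014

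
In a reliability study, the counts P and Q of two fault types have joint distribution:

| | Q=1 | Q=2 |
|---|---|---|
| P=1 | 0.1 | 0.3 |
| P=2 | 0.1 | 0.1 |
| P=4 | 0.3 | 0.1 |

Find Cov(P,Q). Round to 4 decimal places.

E[P] = 2.4,  E[Q] = 1.5
E[PQ] = 3.3
Cov(P,Q) = E[PQ] − E[P]E[Q] = 3.3 − (2.4)(1.5) = -0.3

-0.3000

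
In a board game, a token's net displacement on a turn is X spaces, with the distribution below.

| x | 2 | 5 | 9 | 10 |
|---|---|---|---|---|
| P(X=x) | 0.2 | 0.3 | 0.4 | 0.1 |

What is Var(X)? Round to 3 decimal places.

8.450

E[X] = (2)(0.2) + (5)(0.3) + (9)(0.4) + (10)(0.1) = 6.5
E[X²] = (2)²(0.2) + (5)²(0.3) + (9)²(0.4) + (10)²(0.1) = 50.7
Var(X) = E[X²] − (E[X])² = 50.7 − (6.5)² = 8.45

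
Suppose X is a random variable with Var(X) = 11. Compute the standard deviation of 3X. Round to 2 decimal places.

9.95

Var(3X) = (3)²·11 = 99
SD(3X) = √99 ≈ 9.95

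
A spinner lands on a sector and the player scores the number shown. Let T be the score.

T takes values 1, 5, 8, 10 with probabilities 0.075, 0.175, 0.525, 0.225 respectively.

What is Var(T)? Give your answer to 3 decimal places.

E[T] = (1)(0.075) + (5)(0.175) + (8)(0.525) + (10)(0.225) = 7.4
E[T²] = (1)²(0.075) + (5)²(0.175) + (8)²(0.525) + (10)²(0.225) = 60.55
Var(T) = E[T²] − (E[T])² = 60.55 − (7.4)² = 5.79

5.790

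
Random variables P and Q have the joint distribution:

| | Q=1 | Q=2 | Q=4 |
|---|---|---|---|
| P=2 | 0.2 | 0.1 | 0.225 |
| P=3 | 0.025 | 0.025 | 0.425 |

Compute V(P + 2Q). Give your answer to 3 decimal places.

8.184

E[P] = 2.475,  E[Q] = 3.075,  E[PQ] = 7.925
V(P) = 6.375 − (2.475)² = 0.249375;  V(Q) = 11.125 − (3.075)² = 1.669375
cov(P,Q) = 7.925 − (2.475)(3.075) = 0.314375
V(P + 2Q) = (1)²·0.249375 + (2)²·1.669375 + 2·(1)·(2)·0.314375 = 8.184375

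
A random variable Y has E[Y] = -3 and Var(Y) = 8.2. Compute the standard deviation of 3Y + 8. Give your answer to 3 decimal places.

8.591

Var(3Y + 8) = (3)²·8.2 = 73.8
sd(3Y + 8) = √73.8 ≈ 8.591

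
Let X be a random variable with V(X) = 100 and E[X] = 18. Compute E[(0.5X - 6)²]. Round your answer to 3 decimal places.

E[0.5X - 6] = 0.5·18 − 6 = 3
V(0.5X - 6) = (0.5)²·100 = 25
E[(0.5X - 6)²] = V((0.5X - 6)) + (E[(0.5X - 6)])² = 25 + (3)² = 34

34.000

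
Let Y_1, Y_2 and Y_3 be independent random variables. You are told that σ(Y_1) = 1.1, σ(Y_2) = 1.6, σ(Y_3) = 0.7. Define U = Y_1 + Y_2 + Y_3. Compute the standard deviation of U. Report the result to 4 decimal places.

2.0640

var(Y_1) = 1.21, var(Y_2) = 2.56, var(Y_3) = 0.49
By independence, var(U) = (1)²var(Y_1) + (1)²var(Y_2) + (1)²var(Y_3)
= (1)²·1.21 + (1)²·2.56 + (1)²·0.49 = 4.26
σ(U) = √4.26 ≈ 2.0640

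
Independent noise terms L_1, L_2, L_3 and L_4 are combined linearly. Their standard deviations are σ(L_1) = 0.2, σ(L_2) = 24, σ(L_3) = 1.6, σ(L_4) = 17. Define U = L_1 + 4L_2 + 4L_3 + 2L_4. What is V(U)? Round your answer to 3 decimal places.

V(L_1) = 0.04, V(L_2) = 576, V(L_3) = 2.56, V(L_4) = 289
By independence, V(U) = (1)²V(L_1) + (4)²V(L_2) + (4)²V(L_3) + (2)²V(L_4)
= (1)²·0.04 + (4)²·576 + (4)²·2.56 + (2)²·289 = 10413

10413.000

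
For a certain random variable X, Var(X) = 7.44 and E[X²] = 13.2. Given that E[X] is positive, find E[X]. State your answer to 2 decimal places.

2.40

(E[X])² = E[X²] − Var(X) = 13.2 − 7.44 = 5.76
E[X] = √5.76 = 2.4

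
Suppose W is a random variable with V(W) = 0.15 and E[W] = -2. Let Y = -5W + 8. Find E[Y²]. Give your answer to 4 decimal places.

E[-5W + 8] = -5·-2 + 8 = 18
V(-5W + 8) = (-5)²·0.15 = 3.75
E[Y²] = V(Y) + (E[Y])² = 3.75 + (18)² = 327.75

327.7500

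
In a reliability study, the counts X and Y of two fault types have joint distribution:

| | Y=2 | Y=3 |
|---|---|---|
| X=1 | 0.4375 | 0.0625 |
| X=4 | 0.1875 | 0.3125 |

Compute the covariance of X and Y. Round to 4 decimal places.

E[X] = 2.5,  E[Y] = 2.375
E[XY] = 6.3125
Cov(X,Y) = E[XY] − E[X]E[Y] = 6.3125 − (2.5)(2.375) = 0.375

0.3750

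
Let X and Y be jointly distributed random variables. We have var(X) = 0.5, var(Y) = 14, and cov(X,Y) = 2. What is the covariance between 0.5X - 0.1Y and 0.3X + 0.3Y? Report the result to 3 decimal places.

-0.105

cov(0.5X - 0.1Y, 0.3X + 0.3Y) = (0.5)(0.3)var(X) + (-0.1)(0.3)var(Y) + [(0.5)(0.3) + (-0.1)(0.3)]cov(X,Y)
= 0.15·0.5 + -0.03·14 + 0.12·2 = -0.105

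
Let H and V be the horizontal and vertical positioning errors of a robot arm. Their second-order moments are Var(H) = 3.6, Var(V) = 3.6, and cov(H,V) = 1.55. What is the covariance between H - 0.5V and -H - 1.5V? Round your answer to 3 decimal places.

-2.450

cov(H - 0.5V, -H - 1.5V) = (1)(-1)Var(H) + (-0.5)(-1.5)Var(V) + [(1)(-1.5) + (-0.5)(-1)]cov(H,V)
= -1·3.6 + 0.75·3.6 + -1·1.55 = -2.45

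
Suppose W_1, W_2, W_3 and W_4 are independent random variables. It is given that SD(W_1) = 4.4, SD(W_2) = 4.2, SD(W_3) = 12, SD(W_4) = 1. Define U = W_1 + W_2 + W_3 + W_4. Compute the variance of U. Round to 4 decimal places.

Var(W_1) = 19.36, Var(W_2) = 17.64, Var(W_3) = 144, Var(W_4) = 1
By independence, Var(U) = (1)²Var(W_1) + (1)²Var(W_2) + (1)²Var(W_3) + (1)²Var(W_4)
= (1)²·19.36 + (1)²·17.64 + (1)²·144 + (1)²·1 = 182

182.0000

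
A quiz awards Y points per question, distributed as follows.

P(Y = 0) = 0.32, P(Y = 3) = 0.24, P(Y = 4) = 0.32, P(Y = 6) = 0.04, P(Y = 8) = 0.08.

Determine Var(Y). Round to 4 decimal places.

E[Y] = (0)(0.32) + (3)(0.24) + (4)(0.32) + (6)(0.04) + (8)(0.08) = 2.88
E[Y²] = (0)²(0.32) + (3)²(0.24) + (4)²(0.32) + (6)²(0.04) + (8)²(0.08) = 13.84
Var(Y) = E[Y²] − (E[Y])² = 13.84 − (2.88)² = 5.5456

5.5456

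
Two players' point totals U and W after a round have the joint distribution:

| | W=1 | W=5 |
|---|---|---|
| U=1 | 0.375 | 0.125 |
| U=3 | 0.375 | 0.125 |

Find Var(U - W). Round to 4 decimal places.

E[U] = 2,  E[W] = 2,  E[UW] = 4
Var(U) = 5 − (2)² = 1;  Var(W) = 7 − (2)² = 3
Cov(U,W) = 4 − (2)(2) = 0
Var(U - W) = (1)²·1 + (-1)²·3 + 2·(1)·(-1)·0 = 4

4.0000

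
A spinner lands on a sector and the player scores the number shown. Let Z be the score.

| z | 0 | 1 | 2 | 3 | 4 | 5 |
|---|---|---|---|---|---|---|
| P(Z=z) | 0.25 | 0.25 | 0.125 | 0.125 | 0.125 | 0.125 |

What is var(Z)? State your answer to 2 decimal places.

3.00

E[Z] = (0)(0.25) + (1)(0.25) + (2)(0.125) + (3)(0.125) + (4)(0.125) + (5)(0.125) = 2
E[Z²] = (0)²(0.25) + (1)²(0.25) + (2)²(0.125) + (3)²(0.125) + (4)²(0.125) + (5)²(0.125) = 7
var(Z) = E[Z²] − (E[Z])² = 7 − (2)² = 3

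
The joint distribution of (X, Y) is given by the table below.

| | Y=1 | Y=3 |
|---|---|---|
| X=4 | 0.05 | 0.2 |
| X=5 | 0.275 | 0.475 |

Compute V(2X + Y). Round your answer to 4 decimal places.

E[X] = 4.75,  E[Y] = 2.35,  E[XY] = 11.1
V(X) = 22.75 − (4.75)² = 0.1875;  V(Y) = 6.4 − (2.35)² = 0.8775
cov(X,Y) = 11.1 − (4.75)(2.35) = -0.0625
V(2X + Y) = (2)²·0.1875 + (1)²·0.8775 + 2·(2)·(1)·-0.0625 = 1.3775

1.3775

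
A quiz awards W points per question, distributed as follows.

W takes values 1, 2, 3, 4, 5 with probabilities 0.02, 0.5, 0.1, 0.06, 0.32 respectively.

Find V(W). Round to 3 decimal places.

E[W] = (1)(0.02) + (2)(0.5) + (3)(0.1) + (4)(0.06) + (5)(0.32) = 3.16
E[W²] = (1)²(0.02) + (2)²(0.5) + (3)²(0.1) + (4)²(0.06) + (5)²(0.32) = 11.88
V(W) = E[W²] − (E[W])² = 11.88 − (3.16)² = 1.8944

1.894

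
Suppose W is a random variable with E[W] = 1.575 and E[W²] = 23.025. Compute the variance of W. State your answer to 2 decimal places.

20.54

var(W) = 23.025 − (1.575)² = 20.544375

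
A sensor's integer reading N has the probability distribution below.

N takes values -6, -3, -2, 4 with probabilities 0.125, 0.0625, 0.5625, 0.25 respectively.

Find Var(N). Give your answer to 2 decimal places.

10.18

E[N] = (-6)(0.125) + (-3)(0.0625) + (-2)(0.5625) + (4)(0.25) = -1.0625
E[N²] = (-6)²(0.125) + (-3)²(0.0625) + (-2)²(0.5625) + (4)²(0.25) = 11.3125
Var(N) = E[N²] − (E[N])² = 11.3125 − (-1.0625)² = 10.18359375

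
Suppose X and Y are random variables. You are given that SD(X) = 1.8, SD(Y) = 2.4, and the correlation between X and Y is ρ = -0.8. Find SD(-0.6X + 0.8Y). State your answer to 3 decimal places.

Var(X) = (1.8)² = 3.24;  Var(Y) = (2.4)² = 5.76
Cov(X,Y) = ρ·SD(X)·SD(Y) = -0.8·1.8·2.4 = -3.456
Var(-0.6X + 0.8Y) = (-0.6)²·Var(X) + (0.8)²·Var(Y) + 2·(-0.6)·(0.8)·Cov(X,Y)
= 0.36·3.24 + 0.64·5.76 + -0.96·-3.456 = 8.17056
SD(-0.6X + 0.8Y) = √8.17056 ≈ 2.858

2.858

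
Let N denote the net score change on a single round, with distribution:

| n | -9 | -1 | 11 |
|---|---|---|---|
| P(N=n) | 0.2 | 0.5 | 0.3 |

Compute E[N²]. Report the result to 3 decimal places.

E[N²] = (-9)²(0.2) + (-1)²(0.5) + (11)²(0.3) = 53

53.000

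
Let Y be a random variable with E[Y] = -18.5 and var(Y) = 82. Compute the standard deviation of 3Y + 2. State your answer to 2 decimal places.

var(3Y + 2) = (3)²·82 = 738
σ(3Y + 2) = √738 ≈ 27.17

27.17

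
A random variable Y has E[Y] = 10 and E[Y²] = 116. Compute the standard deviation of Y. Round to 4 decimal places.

4.0000

var(Y) = 116 − (10)² = 16
σ(Y) = √16 ≈ 4.0000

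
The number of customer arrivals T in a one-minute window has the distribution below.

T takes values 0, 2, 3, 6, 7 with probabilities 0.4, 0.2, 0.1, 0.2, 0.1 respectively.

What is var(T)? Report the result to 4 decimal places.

7.0400

E[T] = (0)(0.4) + (2)(0.2) + (3)(0.1) + (6)(0.2) + (7)(0.1) = 2.6
E[T²] = (0)²(0.4) + (2)²(0.2) + (3)²(0.1) + (6)²(0.2) + (7)²(0.1) = 13.8
var(T) = E[T²] − (E[T])² = 13.8 − (2.6)² = 7.04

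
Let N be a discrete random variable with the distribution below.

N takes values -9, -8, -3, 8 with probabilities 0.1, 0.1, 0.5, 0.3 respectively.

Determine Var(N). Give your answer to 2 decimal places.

E[N] = (-9)(0.1) + (-8)(0.1) + (-3)(0.5) + (8)(0.3) = -0.8
E[N²] = (-9)²(0.1) + (-8)²(0.1) + (-3)²(0.5) + (8)²(0.3) = 38.2
Var(N) = E[N²] − (E[N])² = 38.2 − (-0.8)² = 37.56

37.56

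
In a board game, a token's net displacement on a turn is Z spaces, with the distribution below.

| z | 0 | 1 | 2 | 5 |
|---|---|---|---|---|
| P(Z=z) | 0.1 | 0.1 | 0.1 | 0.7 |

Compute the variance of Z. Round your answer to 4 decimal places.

E[Z] = (0)(0.1) + (1)(0.1) + (2)(0.1) + (5)(0.7) = 3.8
E[Z²] = (0)²(0.1) + (1)²(0.1) + (2)²(0.1) + (5)²(0.7) = 18
Var(Z) = E[Z²] − (E[Z])² = 18 − (3.8)² = 3.56

3.5600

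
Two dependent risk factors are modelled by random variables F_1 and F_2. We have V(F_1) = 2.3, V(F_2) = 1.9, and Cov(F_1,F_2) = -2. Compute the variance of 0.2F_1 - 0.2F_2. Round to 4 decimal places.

V(0.2F_1 - 0.2F_2) = (0.2)²·V(F_1) + (-0.2)²·V(F_2) + 2·(0.2)·(-0.2)·Cov(F_1,F_2)
= 0.04·2.3 + 0.04·1.9 + -0.08·-2 = 0.328

0.3280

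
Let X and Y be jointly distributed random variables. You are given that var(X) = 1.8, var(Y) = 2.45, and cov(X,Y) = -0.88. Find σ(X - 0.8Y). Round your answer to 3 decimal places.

2.185

var(X - 0.8Y) = (1)²·var(X) + (-0.8)²·var(Y) + 2·(1)·(-0.8)·cov(X,Y)
= 1·1.8 + 0.64·2.45 + -1.6·-0.88 = 4.776
σ(X - 0.8Y) = √4.776 ≈ 2.185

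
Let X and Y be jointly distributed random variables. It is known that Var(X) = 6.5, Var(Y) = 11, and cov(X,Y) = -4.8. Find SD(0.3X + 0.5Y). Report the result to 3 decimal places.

1.377

Var(0.3X + 0.5Y) = (0.3)²·Var(X) + (0.5)²·Var(Y) + 2·(0.3)·(0.5)·cov(X,Y)
= 0.09·6.5 + 0.25·11 + 0.3·-4.8 = 1.895
SD(0.3X + 0.5Y) = √1.895 ≈ 1.377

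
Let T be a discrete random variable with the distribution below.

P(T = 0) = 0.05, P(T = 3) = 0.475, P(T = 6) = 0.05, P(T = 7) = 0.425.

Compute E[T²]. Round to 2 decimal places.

E[T²] = (0)²(0.05) + (3)²(0.475) + (6)²(0.05) + (7)²(0.425) = 26.9

26.90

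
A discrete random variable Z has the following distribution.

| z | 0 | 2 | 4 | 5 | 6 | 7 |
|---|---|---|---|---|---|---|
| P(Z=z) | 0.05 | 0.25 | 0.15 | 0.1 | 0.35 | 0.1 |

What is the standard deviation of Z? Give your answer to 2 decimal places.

2.01

E[Z] = (0)(0.05) + (2)(0.25) + (4)(0.15) + (5)(0.1) + (6)(0.35) + (7)(0.1) = 4.4
E[Z²] = (0)²(0.05) + (2)²(0.25) + (4)²(0.15) + (5)²(0.1) + (6)²(0.35) + (7)²(0.1) = 23.4
Var(Z) = E[Z²] − (E[Z])² = 23.4 − (4.4)² = 4.04
SD(Z) = √4.04 ≈ 2.01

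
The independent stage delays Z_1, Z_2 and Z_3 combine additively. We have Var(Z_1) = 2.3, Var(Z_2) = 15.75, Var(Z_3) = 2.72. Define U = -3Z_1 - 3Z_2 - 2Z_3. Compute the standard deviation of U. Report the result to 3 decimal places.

By independence, Var(U) = (-3)²Var(Z_1) + (-3)²Var(Z_2) + (-2)²Var(Z_3)
= (-3)²·2.3 + (-3)²·15.75 + (-2)²·2.72 = 173.33
σ(U) = √173.33 ≈ 13.165

13.165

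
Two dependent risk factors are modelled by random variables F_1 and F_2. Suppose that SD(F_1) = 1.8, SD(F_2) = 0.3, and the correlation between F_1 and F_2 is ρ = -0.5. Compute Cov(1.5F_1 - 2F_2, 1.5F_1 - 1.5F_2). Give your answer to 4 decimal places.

8.9775

Var(F_1) = (1.8)² = 3.24;  Var(F_2) = (0.3)² = 0.09
Cov(F_1,F_2) = ρ·SD(F_1)·SD(F_2) = -0.5·1.8·0.3 = -0.27
Cov(1.5F_1 - 2F_2, 1.5F_1 - 1.5F_2) = (1.5)(1.5)Var(F_1) + (-2)(-1.5)Var(F_2) + [(1.5)(-1.5) + (-2)(1.5)]Cov(F_1,F_2)
= 2.25·3.24 + 3·0.09 + -5.25·-0.27 = 8.9775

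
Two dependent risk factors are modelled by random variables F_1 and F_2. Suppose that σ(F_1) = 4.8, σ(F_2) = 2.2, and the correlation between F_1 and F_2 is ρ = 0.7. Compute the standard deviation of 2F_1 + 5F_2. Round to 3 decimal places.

V(F_1) = (4.8)² = 23.04;  V(F_2) = (2.2)² = 4.84
Cov(F_1,F_2) = ρ·σ(F_1)·σ(F_2) = 0.7·4.8·2.2 = 7.392
V(2F_1 + 5F_2) = (2)²·V(F_1) + (5)²·V(F_2) + 2·(2)·(5)·Cov(F_1,F_2)
= 4·23.04 + 25·4.84 + 20·7.392 = 361
σ(2F_1 + 5F_2) = √361 ≈ 19.000

19.000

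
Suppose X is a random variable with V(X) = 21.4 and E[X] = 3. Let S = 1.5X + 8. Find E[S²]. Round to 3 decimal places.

E[1.5X + 8] = 1.5·3 + 8 = 12.5
V(1.5X + 8) = (1.5)²·21.4 = 48.15
E[S²] = V(S) + (E[S])² = 48.15 + (12.5)² = 204.4

204.400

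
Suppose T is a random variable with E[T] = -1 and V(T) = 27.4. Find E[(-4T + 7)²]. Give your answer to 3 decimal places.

559.400

E[-4T + 7] = -4·-1 + 7 = 11
V(-4T + 7) = (-4)²·27.4 = 438.4
E[(-4T + 7)²] = V((-4T + 7)) + (E[(-4T + 7)])² = 438.4 + (11)² = 559.4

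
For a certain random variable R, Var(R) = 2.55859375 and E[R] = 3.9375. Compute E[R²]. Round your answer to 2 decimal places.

E[R²] = Var(R) + (E[R])² = 2.55859375 + (3.9375)² = 18.0625

18.06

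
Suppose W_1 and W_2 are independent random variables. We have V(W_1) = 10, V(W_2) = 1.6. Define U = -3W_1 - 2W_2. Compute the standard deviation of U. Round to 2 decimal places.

By independence, V(U) = (-3)²V(W_1) + (-2)²V(W_2)
= (-3)²·10 + (-2)²·1.6 = 96.4
sd(U) = √96.4 ≈ 9.82

9.82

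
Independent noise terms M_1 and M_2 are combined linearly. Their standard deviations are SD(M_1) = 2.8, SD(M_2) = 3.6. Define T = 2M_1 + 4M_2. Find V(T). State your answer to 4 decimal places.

238.7200

V(M_1) = 7.84, V(M_2) = 12.96
By independence, V(T) = (2)²V(M_1) + (4)²V(M_2)
= (2)²·7.84 + (4)²·12.96 = 238.72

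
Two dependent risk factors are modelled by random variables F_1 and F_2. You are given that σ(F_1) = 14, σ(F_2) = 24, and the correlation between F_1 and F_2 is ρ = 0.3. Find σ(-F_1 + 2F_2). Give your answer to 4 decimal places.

45.7908

V(F_1) = (14)² = 196;  V(F_2) = (24)² = 576
cov(F_1,F_2) = ρ·σ(F_1)·σ(F_2) = 0.3·14·24 = 100.8
V(-F_1 + 2F_2) = (-1)²·V(F_1) + (2)²·V(F_2) + 2·(-1)·(2)·cov(F_1,F_2)
= 1·196 + 4·576 + -4·100.8 = 2096.8
σ(-F_1 + 2F_2) = √2096.8 ≈ 45.7908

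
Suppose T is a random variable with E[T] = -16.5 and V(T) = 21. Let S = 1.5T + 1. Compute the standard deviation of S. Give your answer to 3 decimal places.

6.874

V(1.5T + 1) = (1.5)²·21 = 47.25
SD(S) = √47.25 ≈ 6.874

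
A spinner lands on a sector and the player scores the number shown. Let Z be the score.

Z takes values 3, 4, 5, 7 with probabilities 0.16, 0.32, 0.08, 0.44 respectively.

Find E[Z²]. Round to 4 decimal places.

30.1200

E[Z²] = (3)²(0.16) + (4)²(0.32) + (5)²(0.08) + (7)²(0.44) = 30.12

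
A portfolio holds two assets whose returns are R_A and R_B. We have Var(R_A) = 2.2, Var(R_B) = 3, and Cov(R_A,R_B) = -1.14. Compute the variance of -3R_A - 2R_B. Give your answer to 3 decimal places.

18.120

Var(-3R_A - 2R_B) = (-3)²·Var(R_A) + (-2)²·Var(R_B) + 2·(-3)·(-2)·Cov(R_A,R_B)
= 9·2.2 + 4·3 + 12·-1.14 = 18.12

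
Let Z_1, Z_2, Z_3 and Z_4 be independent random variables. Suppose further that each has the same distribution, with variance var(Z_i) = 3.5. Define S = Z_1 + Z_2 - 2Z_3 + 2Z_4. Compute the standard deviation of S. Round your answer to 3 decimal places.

5.916

By independence, var(S) = (1)²var(Z_1) + (1)²var(Z_2) + (-2)²var(Z_3) + (2)²var(Z_4)
= (1)²·3.5 + (1)²·3.5 + (-2)²·3.5 + (2)²·3.5 = 35
SD(S) = √35 ≈ 5.916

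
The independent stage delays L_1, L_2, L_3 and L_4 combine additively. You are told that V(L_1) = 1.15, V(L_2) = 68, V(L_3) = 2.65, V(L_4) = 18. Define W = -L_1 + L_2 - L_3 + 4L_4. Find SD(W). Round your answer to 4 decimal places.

By independence, V(W) = (-1)²V(L_1) + (1)²V(L_2) + (-1)²V(L_3) + (4)²V(L_4)
= (-1)²·1.15 + (1)²·68 + (-1)²·2.65 + (4)²·18 = 359.8
SD(W) = √359.8 ≈ 18.9684

18.9684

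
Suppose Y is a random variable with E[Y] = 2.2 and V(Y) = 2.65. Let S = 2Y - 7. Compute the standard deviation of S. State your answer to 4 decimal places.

V(2Y - 7) = (2)²·2.65 = 10.6
SD(S) = √10.6 ≈ 3.2558

3.2558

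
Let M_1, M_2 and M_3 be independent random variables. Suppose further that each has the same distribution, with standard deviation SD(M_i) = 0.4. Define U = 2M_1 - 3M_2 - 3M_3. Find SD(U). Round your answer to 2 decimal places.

1.88

Var(M_i) = (0.4)² = 0.16
By independence, Var(U) = (2)²Var(M_1) + (-3)²Var(M_2) + (-3)²Var(M_3)
= (2)²·0.16 + (-3)²·0.16 + (-3)²·0.16 = 3.52
SD(U) = √3.52 ≈ 1.88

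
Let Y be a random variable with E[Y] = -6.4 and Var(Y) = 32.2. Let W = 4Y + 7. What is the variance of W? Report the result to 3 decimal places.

Var(4Y + 7) = (4)²·Var(Y) = 16·32.2 = 515.2

515.200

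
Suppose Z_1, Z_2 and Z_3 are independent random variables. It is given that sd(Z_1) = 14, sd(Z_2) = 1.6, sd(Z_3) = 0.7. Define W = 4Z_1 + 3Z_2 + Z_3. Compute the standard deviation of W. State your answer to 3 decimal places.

56.210

Var(Z_1) = 196, Var(Z_2) = 2.56, Var(Z_3) = 0.49
By independence, Var(W) = (4)²Var(Z_1) + (3)²Var(Z_2) + (1)²Var(Z_3)
= (4)²·196 + (3)²·2.56 + (1)²·0.49 = 3159.53
sd(W) = √3159.53 ≈ 56.210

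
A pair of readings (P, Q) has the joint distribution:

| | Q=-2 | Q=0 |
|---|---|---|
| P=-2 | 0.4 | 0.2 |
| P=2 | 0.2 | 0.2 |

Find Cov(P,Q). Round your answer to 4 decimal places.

E[P] = -0.4,  E[Q] = -1.2
E[PQ] = 0.8
Cov(P,Q) = E[PQ] − E[P]E[Q] = 0.8 − (-0.4)(-1.2) = 0.32

0.3200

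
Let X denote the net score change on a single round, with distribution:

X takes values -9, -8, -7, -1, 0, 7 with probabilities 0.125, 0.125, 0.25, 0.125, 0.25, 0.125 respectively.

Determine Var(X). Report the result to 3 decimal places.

26.859

E[X] = (-9)(0.125) + (-8)(0.125) + (-7)(0.25) + (-1)(0.125) + (0)(0.25) + (7)(0.125) = -3.125
E[X²] = (-9)²(0.125) + (-8)²(0.125) + (-7)²(0.25) + (-1)²(0.125) + (0)²(0.25) + (7)²(0.125) = 36.625
Var(X) = E[X²] − (E[X])² = 36.625 − (-3.125)² = 26.859375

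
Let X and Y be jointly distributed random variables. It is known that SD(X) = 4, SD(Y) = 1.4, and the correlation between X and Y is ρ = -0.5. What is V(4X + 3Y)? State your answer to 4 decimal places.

206.4400

V(X) = (4)² = 16;  V(Y) = (1.4)² = 1.96
Cov(X,Y) = ρ·SD(X)·SD(Y) = -0.5·4·1.4 = -2.8
V(4X + 3Y) = (4)²·V(X) + (3)²·V(Y) + 2·(4)·(3)·Cov(X,Y)
= 16·16 + 9·1.96 + 24·-2.8 = 206.44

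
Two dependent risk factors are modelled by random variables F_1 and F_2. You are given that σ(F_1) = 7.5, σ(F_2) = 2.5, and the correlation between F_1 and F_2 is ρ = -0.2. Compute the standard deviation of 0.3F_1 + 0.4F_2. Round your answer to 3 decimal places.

var(F_1) = (7.5)² = 56.25;  var(F_2) = (2.5)² = 6.25
Cov(F_1,F_2) = ρ·σ(F_1)·σ(F_2) = -0.2·7.5·2.5 = -3.75
var(0.3F_1 + 0.4F_2) = (0.3)²·var(F_1) + (0.4)²·var(F_2) + 2·(0.3)·(0.4)·Cov(F_1,F_2)
= 0.09·56.25 + 0.16·6.25 + 0.24·-3.75 = 5.1625
σ(0.3F_1 + 0.4F_2) = √5.1625 ≈ 2.272

2.272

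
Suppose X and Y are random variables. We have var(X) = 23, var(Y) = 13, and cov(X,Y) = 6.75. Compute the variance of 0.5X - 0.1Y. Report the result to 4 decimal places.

var(0.5X - 0.1Y) = (0.5)²·var(X) + (-0.1)²·var(Y) + 2·(0.5)·(-0.1)·cov(X,Y)
= 0.25·23 + 0.01·13 + -0.1·6.75 = 5.205

5.2050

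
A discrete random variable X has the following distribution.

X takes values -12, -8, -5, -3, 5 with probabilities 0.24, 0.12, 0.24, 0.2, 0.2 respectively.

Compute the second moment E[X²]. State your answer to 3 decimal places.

55.040

E[X²] = (-12)²(0.24) + (-8)²(0.12) + (-5)²(0.24) + (-3)²(0.2) + (5)²(0.2) = 55.04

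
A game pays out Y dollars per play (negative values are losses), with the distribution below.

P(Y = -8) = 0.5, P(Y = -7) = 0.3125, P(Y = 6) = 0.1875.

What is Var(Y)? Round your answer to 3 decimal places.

28.434

E[Y] = (-8)(0.5) + (-7)(0.3125) + (6)(0.1875) = -5.0625
E[Y²] = (-8)²(0.5) + (-7)²(0.3125) + (6)²(0.1875) = 54.0625
Var(Y) = E[Y²] − (E[Y])² = 54.0625 − (-5.0625)² = 28.43359375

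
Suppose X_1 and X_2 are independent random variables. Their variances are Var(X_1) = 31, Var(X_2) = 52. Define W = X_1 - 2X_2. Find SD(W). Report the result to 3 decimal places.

15.460

By independence, Var(W) = (1)²Var(X_1) + (-2)²Var(X_2)
= (1)²·31 + (-2)²·52 = 239
SD(W) = √239 ≈ 15.460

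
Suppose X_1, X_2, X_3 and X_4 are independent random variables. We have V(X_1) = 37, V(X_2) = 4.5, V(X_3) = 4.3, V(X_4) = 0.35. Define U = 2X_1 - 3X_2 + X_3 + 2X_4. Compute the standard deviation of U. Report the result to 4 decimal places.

By independence, V(U) = (2)²V(X_1) + (-3)²V(X_2) + (1)²V(X_3) + (2)²V(X_4)
= (2)²·37 + (-3)²·4.5 + (1)²·4.3 + (2)²·0.35 = 194.2
sd(U) = √194.2 ≈ 13.9356

13.9356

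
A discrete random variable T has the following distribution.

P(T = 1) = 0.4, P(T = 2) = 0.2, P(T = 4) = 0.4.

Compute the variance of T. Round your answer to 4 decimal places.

1.8400

E[T] = (1)(0.4) + (2)(0.2) + (4)(0.4) = 2.4
E[T²] = (1)²(0.4) + (2)²(0.2) + (4)²(0.4) = 7.6
var(T) = E[T²] − (E[T])² = 7.6 − (2.4)² = 1.84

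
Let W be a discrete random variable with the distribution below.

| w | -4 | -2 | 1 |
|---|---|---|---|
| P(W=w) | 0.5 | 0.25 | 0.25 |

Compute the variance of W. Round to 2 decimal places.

4.19

E[W] = (-4)(0.5) + (-2)(0.25) + (1)(0.25) = -2.25
E[W²] = (-4)²(0.5) + (-2)²(0.25) + (1)²(0.25) = 9.25
V(W) = E[W²] − (E[W])² = 9.25 − (-2.25)² = 4.1875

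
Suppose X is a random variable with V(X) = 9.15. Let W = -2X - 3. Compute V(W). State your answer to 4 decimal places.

V(-2X - 3) = (-2)²·V(X) = 4·9.15 = 36.6

36.6000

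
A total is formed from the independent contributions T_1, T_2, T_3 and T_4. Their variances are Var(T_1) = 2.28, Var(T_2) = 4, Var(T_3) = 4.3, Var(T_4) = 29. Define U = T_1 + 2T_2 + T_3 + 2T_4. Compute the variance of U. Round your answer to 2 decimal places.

By independence, Var(U) = (1)²Var(T_1) + (2)²Var(T_2) + (1)²Var(T_3) + (2)²Var(T_4)
= (1)²·2.28 + (2)²·4 + (1)²·4.3 + (2)²·29 = 138.58

138.58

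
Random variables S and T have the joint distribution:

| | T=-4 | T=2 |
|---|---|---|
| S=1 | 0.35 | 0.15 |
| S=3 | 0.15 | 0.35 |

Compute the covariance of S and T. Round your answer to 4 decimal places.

E[S] = 2,  E[T] = -1
E[ST] = -0.8
Cov(S,T) = E[ST] − E[S]E[T] = -0.8 − (2)(-1) = 1.2

1.2000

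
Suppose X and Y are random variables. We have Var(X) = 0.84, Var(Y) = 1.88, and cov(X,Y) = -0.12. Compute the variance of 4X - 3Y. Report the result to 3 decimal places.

33.240

Var(4X - 3Y) = (4)²·Var(X) + (-3)²·Var(Y) + 2·(4)·(-3)·cov(X,Y)
= 16·0.84 + 9·1.88 + -24·-0.12 = 33.24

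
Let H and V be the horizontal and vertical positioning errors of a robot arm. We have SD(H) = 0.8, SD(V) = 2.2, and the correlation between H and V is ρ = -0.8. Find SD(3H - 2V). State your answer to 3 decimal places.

6.482

Var(H) = (0.8)² = 0.64;  Var(V) = (2.2)² = 4.84
cov(H,V) = ρ·SD(H)·SD(V) = -0.8·0.8·2.2 = -1.408
Var(3H - 2V) = (3)²·Var(H) + (-2)²·Var(V) + 2·(3)·(-2)·cov(H,V)
= 9·0.64 + 4·4.84 + -12·-1.408 = 42.016
SD(3H - 2V) = √42.016 ≈ 6.482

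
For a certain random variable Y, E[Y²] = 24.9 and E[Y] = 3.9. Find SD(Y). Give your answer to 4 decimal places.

var(Y) = 24.9 − (3.9)² = 9.69
SD(Y) = √9.69 ≈ 3.1129

3.1129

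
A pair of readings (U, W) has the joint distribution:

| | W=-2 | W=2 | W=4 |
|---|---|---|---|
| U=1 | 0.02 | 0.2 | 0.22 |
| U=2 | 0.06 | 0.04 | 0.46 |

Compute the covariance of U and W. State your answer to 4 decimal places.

0.0976

E[U] = 1.56,  E[W] = 3.04
E[UW] = 4.84
Cov(U,W) = E[UW] − E[U]E[W] = 4.84 − (1.56)(3.04) = 0.0976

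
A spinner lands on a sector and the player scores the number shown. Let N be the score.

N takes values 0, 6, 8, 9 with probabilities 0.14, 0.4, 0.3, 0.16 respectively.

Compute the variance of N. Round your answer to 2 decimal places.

E[N] = (0)(0.14) + (6)(0.4) + (8)(0.3) + (9)(0.16) = 6.24
E[N²] = (0)²(0.14) + (6)²(0.4) + (8)²(0.3) + (9)²(0.16) = 46.56
Var(N) = E[N²] − (E[N])² = 46.56 − (6.24)² = 7.6224

7.62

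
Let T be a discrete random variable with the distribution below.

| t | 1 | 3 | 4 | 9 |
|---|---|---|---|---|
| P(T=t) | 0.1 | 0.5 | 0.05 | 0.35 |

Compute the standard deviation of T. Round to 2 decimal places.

E[T] = (1)(0.1) + (3)(0.5) + (4)(0.05) + (9)(0.35) = 4.95
E[T²] = (1)²(0.1) + (3)²(0.5) + (4)²(0.05) + (9)²(0.35) = 33.75
Var(T) = E[T²] − (E[T])² = 33.75 − (4.95)² = 9.2475
σ(T) = √9.2475 ≈ 3.04

3.04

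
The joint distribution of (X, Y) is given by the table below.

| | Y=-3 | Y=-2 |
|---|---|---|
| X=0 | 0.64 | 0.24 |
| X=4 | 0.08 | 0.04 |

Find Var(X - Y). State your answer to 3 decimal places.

1.840

E[X] = 0.48,  E[Y] = -2.72,  E[XY] = -1.28
Var(X) = 1.92 − (0.48)² = 1.6896;  Var(Y) = 7.6 − (-2.72)² = 0.2016
cov(X,Y) = -1.28 − (0.48)(-2.72) = 0.0256
Var(X - Y) = (1)²·1.6896 + (-1)²·0.2016 + 2·(1)·(-1)·0.0256 = 1.84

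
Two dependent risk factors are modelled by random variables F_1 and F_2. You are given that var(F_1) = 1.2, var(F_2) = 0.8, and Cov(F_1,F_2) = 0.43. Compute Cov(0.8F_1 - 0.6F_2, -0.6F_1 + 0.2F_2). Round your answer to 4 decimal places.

-0.4484

Cov(0.8F_1 - 0.6F_2, -0.6F_1 + 0.2F_2) = (0.8)(-0.6)var(F_1) + (-0.6)(0.2)var(F_2) + [(0.8)(0.2) + (-0.6)(-0.6)]Cov(F_1,F_2)
= -0.48·1.2 + -0.12·0.8 + 0.52·0.43 = -0.4484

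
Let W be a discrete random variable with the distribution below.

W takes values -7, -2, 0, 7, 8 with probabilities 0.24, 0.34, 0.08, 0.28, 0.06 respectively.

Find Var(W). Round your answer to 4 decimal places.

E[W] = (-7)(0.24) + (-2)(0.34) + (0)(0.08) + (7)(0.28) + (8)(0.06) = 0.08
E[W²] = (-7)²(0.24) + (-2)²(0.34) + (0)²(0.08) + (7)²(0.28) + (8)²(0.06) = 30.68
Var(W) = E[W²] − (E[W])² = 30.68 − (0.08)² = 30.6736

30.6736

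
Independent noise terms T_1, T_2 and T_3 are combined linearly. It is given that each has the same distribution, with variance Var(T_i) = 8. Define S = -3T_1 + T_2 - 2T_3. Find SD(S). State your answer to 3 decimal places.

By independence, Var(S) = (-3)²Var(T_1) + (1)²Var(T_2) + (-2)²Var(T_3)
= (-3)²·8 + (1)²·8 + (-2)²·8 = 112
SD(S) = √112 ≈ 10.583

10.583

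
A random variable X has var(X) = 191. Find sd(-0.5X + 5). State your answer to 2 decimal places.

6.91

var(-0.5X + 5) = (-0.5)²·191 = 47.75
sd(-0.5X + 5) = √47.75 ≈ 6.91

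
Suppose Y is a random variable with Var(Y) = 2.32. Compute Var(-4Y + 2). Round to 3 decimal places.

37.120

Var(-4Y + 2) = (-4)²·Var(Y) = 16·2.32 = 37.12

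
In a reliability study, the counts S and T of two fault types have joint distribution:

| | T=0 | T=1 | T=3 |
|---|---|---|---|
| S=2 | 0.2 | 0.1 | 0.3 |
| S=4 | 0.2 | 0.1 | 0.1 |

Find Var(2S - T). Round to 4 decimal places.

E[S] = 2.8,  E[T] = 1.4,  E[ST] = 3.6
Var(S) = 8.8 − (2.8)² = 0.96;  Var(T) = 3.8 − (1.4)² = 1.84
Cov(S,T) = 3.6 − (2.8)(1.4) = -0.32
Var(2S - T) = (2)²·0.96 + (-1)²·1.84 + 2·(2)·(-1)·-0.32 = 6.96

6.9600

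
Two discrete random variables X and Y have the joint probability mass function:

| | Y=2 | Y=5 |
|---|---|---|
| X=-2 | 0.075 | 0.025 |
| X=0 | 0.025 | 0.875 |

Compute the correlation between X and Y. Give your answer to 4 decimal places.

0.7222

E[X] = -0.2,  E[Y] = 4.7
E[XY] = -0.55
cov(X,Y) = E[XY] − E[X]E[Y] = -0.55 − (-0.2)(4.7) = 0.39
Var(X) = 0.36,  Var(Y) = 0.81
ρ = 0.39 / √(0.36·0.81) ≈ 0.7222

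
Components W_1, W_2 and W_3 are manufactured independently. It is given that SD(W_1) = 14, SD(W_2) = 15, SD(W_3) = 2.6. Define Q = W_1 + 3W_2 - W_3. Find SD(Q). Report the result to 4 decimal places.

47.1992

V(W_1) = 196, V(W_2) = 225, V(W_3) = 6.76
By independence, V(Q) = (1)²V(W_1) + (3)²V(W_2) + (-1)²V(W_3)
= (1)²·196 + (3)²·225 + (-1)²·6.76 = 2227.76
SD(Q) = √2227.76 ≈ 47.1992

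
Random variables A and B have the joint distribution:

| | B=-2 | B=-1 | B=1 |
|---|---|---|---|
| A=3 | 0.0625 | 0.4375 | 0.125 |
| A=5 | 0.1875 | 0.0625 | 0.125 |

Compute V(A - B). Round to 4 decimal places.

2.2500

E[A] = 3.75,  E[B] = -0.75,  E[AB] = -2.875
V(A) = 15 − (3.75)² = 0.9375;  V(B) = 1.75 − (-0.75)² = 1.1875
Cov(A,B) = -2.875 − (3.75)(-0.75) = -0.0625
V(A - B) = (1)²·0.9375 + (-1)²·1.1875 + 2·(1)·(-1)·-0.0625 = 2.25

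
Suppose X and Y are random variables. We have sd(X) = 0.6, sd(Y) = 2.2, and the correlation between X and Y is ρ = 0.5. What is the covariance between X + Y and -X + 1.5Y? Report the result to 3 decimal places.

V(X) = (0.6)² = 0.36;  V(Y) = (2.2)² = 4.84
Cov(X,Y) = ρ·sd(X)·sd(Y) = 0.5·0.6·2.2 = 0.66
Cov(X + Y, -X + 1.5Y) = (1)(-1)V(X) + (1)(1.5)V(Y) + [(1)(1.5) + (1)(-1)]Cov(X,Y)
= -1·0.36 + 1.5·4.84 + 0.5·0.66 = 7.23

7.230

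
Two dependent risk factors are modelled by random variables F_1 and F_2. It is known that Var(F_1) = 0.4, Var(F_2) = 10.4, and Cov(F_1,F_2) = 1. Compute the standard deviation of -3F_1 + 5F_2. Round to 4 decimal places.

Var(-3F_1 + 5F_2) = (-3)²·Var(F_1) + (5)²·Var(F_2) + 2·(-3)·(5)·Cov(F_1,F_2)
= 9·0.4 + 25·10.4 + -30·1 = 233.6
SD(-3F_1 + 5F_2) = √233.6 ≈ 15.2840

15.2840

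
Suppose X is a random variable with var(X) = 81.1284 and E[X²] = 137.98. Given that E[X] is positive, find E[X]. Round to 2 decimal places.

7.54

(E[X])² = E[X²] − var(X) = 137.98 − 81.1284 = 56.8516
E[X] = √56.8516 = 7.54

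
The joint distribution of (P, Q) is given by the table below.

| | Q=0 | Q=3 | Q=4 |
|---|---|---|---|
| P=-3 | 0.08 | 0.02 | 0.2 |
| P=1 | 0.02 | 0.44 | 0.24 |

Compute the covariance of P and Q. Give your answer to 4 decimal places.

E[P] = -0.2,  E[Q] = 3.14
E[PQ] = -0.3
cov(P,Q) = E[PQ] − E[P]E[Q] = -0.3 − (-0.2)(3.14) = 0.328

0.3280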